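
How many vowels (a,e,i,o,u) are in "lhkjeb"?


Input: lhkjeb
Checking each character:
  'l' at position 0: consonant
  'h' at position 1: consonant
  'k' at position 2: consonant
  'j' at position 3: consonant
  'e' at position 4: vowel (running total: 1)
  'b' at position 5: consonant
Total vowels: 1

1


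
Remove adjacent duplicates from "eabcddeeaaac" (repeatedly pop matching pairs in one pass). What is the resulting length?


Input: eabcddeeaaac
Stack-based adjacent duplicate removal:
  Read 'e': push. Stack: e
  Read 'a': push. Stack: ea
  Read 'b': push. Stack: eab
  Read 'c': push. Stack: eabc
  Read 'd': push. Stack: eabcd
  Read 'd': matches stack top 'd' => pop. Stack: eabc
  Read 'e': push. Stack: eabce
  Read 'e': matches stack top 'e' => pop. Stack: eabc
  Read 'a': push. Stack: eabca
  Read 'a': matches stack top 'a' => pop. Stack: eabc
  Read 'a': push. Stack: eabca
  Read 'c': push. Stack: eabcac
Final stack: "eabcac" (length 6)

6


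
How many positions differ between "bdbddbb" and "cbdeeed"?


Comparing "bdbddbb" and "cbdeeed" position by position:
  Position 0: 'b' vs 'c' => DIFFER
  Position 1: 'd' vs 'b' => DIFFER
  Position 2: 'b' vs 'd' => DIFFER
  Position 3: 'd' vs 'e' => DIFFER
  Position 4: 'd' vs 'e' => DIFFER
  Position 5: 'b' vs 'e' => DIFFER
  Position 6: 'b' vs 'd' => DIFFER
Positions that differ: 7

7


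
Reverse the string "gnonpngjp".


Input: gnonpngjp
Reading characters right to left:
  Position 8: 'p'
  Position 7: 'j'
  Position 6: 'g'
  Position 5: 'n'
  Position 4: 'p'
  Position 3: 'n'
  Position 2: 'o'
  Position 1: 'n'
  Position 0: 'g'
Reversed: pjgnpnong

pjgnpnong


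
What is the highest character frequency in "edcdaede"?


Input: edcdaede
Character counts:
  'a': 1
  'c': 1
  'd': 3
  'e': 3
Maximum frequency: 3

3


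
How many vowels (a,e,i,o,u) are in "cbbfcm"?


Input: cbbfcm
Checking each character:
  'c' at position 0: consonant
  'b' at position 1: consonant
  'b' at position 2: consonant
  'f' at position 3: consonant
  'c' at position 4: consonant
  'm' at position 5: consonant
Total vowels: 0

0


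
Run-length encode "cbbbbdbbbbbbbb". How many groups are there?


Input: cbbbbdbbbbbbbb
Scanning for consecutive runs:
  Group 1: 'c' x 1 (positions 0-0)
  Group 2: 'b' x 4 (positions 1-4)
  Group 3: 'd' x 1 (positions 5-5)
  Group 4: 'b' x 8 (positions 6-13)
Total groups: 4

4


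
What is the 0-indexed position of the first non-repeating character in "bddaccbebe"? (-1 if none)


Input: bddaccbebe
Character frequencies:
  'a': 1
  'b': 3
  'c': 2
  'd': 2
  'e': 2
Scanning left to right for freq == 1:
  Position 0 ('b'): freq=3, skip
  Position 1 ('d'): freq=2, skip
  Position 2 ('d'): freq=2, skip
  Position 3 ('a'): unique! => answer = 3

3


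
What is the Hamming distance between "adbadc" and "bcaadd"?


Comparing "adbadc" and "bcaadd" position by position:
  Position 0: 'a' vs 'b' => differ
  Position 1: 'd' vs 'c' => differ
  Position 2: 'b' vs 'a' => differ
  Position 3: 'a' vs 'a' => same
  Position 4: 'd' vs 'd' => same
  Position 5: 'c' vs 'd' => differ
Total differences (Hamming distance): 4

4


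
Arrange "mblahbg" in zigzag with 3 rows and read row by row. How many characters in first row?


Zigzag "mblahbg" into 3 rows:
Placing characters:
  'm' => row 0
  'b' => row 1
  'l' => row 2
  'a' => row 1
  'h' => row 0
  'b' => row 1
  'g' => row 2
Rows:
  Row 0: "mh"
  Row 1: "bab"
  Row 2: "lg"
First row length: 2

2


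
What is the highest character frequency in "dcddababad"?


Input: dcddababad
Character counts:
  'a': 3
  'b': 2
  'c': 1
  'd': 4
Maximum frequency: 4

4


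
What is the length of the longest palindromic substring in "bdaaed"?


Input: "bdaaed"
Checking substrings for palindromes:
  [2:4] "aa" (len 2) => palindrome
Longest palindromic substring: "aa" with length 2

2


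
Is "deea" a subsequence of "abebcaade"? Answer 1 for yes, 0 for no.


Check if "deea" is a subsequence of "abebcaade"
Greedy scan:
  Position 0 ('a'): no match needed
  Position 1 ('b'): no match needed
  Position 2 ('e'): no match needed
  Position 3 ('b'): no match needed
  Position 4 ('c'): no match needed
  Position 5 ('a'): no match needed
  Position 6 ('a'): no match needed
  Position 7 ('d'): matches sub[0] = 'd'
  Position 8 ('e'): matches sub[1] = 'e'
Only matched 2/4 characters => not a subsequence

0


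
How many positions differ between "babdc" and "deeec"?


Comparing "babdc" and "deeec" position by position:
  Position 0: 'b' vs 'd' => DIFFER
  Position 1: 'a' vs 'e' => DIFFER
  Position 2: 'b' vs 'e' => DIFFER
  Position 3: 'd' vs 'e' => DIFFER
  Position 4: 'c' vs 'c' => same
Positions that differ: 4

4


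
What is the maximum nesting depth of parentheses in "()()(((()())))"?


Input: "()()(((()())))"
Tracking depth:
  Position 0 '(': depth becomes 1
  Position 1 ')': depth becomes 0
  Position 2 '(': depth becomes 1
  Position 3 ')': depth becomes 0
  Position 4 '(': depth becomes 1
  Position 5 '(': depth becomes 2
  Position 6 '(': depth becomes 3
  Position 7 '(': depth becomes 4
  Position 8 ')': depth becomes 3
  Position 9 '(': depth becomes 4
  Position 10 ')': depth becomes 3
  Position 11 ')': depth becomes 2
  Position 12 ')': depth becomes 1
  Position 13 ')': depth becomes 0
Maximum depth reached: 4

4


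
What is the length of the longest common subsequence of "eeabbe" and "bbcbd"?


LCS of "eeabbe" and "bbcbd"
DP table:
           b    b    c    b    d
      0    0    0    0    0    0
  e   0    0    0    0    0    0
  e   0    0    0    0    0    0
  a   0    0    0    0    0    0
  b   0    1    1    1    1    1
  b   0    1    2    2    2    2
  e   0    1    2    2    2    2
LCS length = dp[6][5] = 2

2


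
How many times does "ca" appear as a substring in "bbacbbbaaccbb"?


Searching for "ca" in "bbacbbbaaccbb"
Scanning each position:
  Position 0: "bb" => no
  Position 1: "ba" => no
  Position 2: "ac" => no
  Position 3: "cb" => no
  Position 4: "bb" => no
  Position 5: "bb" => no
  Position 6: "ba" => no
  Position 7: "aa" => no
  Position 8: "ac" => no
  Position 9: "cc" => no
  Position 10: "cb" => no
  Position 11: "bb" => no
Total occurrences: 0

0


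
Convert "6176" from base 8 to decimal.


Input: "6176" in base 8
Positional expansion:
  Digit '6' (value 6) x 8^3 = 3072
  Digit '1' (value 1) x 8^2 = 64
  Digit '7' (value 7) x 8^1 = 56
  Digit '6' (value 6) x 8^0 = 6
Sum = 3198

3198


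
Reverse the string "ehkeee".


Input: ehkeee
Reading characters right to left:
  Position 5: 'e'
  Position 4: 'e'
  Position 3: 'e'
  Position 2: 'k'
  Position 1: 'h'
  Position 0: 'e'
Reversed: eeekhe

eeekhe


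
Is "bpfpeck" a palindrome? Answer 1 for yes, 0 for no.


Input: bpfpeck
Reversed: kcepfpb
  Compare pos 0 ('b') with pos 6 ('k'): MISMATCH
  Compare pos 1 ('p') with pos 5 ('c'): MISMATCH
  Compare pos 2 ('f') with pos 4 ('e'): MISMATCH
Result: not a palindrome

0


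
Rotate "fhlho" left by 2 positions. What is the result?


Input: "fhlho", rotate left by 2
First 2 characters: "fh"
Remaining characters: "lho"
Concatenate remaining + first: "lho" + "fh" = "lhofh"

lhofh


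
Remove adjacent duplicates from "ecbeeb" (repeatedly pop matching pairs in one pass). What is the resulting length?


Input: ecbeeb
Stack-based adjacent duplicate removal:
  Read 'e': push. Stack: e
  Read 'c': push. Stack: ec
  Read 'b': push. Stack: ecb
  Read 'e': push. Stack: ecbe
  Read 'e': matches stack top 'e' => pop. Stack: ecb
  Read 'b': matches stack top 'b' => pop. Stack: ec
Final stack: "ec" (length 2)

2


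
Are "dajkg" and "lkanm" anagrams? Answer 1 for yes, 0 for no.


Strings: "dajkg", "lkanm"
Sorted first:  adgjk
Sorted second: aklmn
Differ at position 1: 'd' vs 'k' => not anagrams

0


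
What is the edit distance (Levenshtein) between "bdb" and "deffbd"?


Computing edit distance: "bdb" -> "deffbd"
DP table:
           d    e    f    f    b    d
      0    1    2    3    4    5    6
  b   1    1    2    3    4    4    5
  d   2    1    2    3    4    5    4
  b   3    2    2    3    4    4    5
Edit distance = dp[3][6] = 5

5


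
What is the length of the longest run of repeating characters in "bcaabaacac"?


Input: "bcaabaacac"
Scanning for longest run:
  Position 1 ('c'): new char, reset run to 1
  Position 2 ('a'): new char, reset run to 1
  Position 3 ('a'): continues run of 'a', length=2
  Position 4 ('b'): new char, reset run to 1
  Position 5 ('a'): new char, reset run to 1
  Position 6 ('a'): continues run of 'a', length=2
  Position 7 ('c'): new char, reset run to 1
  Position 8 ('a'): new char, reset run to 1
  Position 9 ('c'): new char, reset run to 1
Longest run: 'a' with length 2

2


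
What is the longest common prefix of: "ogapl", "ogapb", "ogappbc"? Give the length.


Words: ogapl, ogapb, ogappbc
  Position 0: all 'o' => match
  Position 1: all 'g' => match
  Position 2: all 'a' => match
  Position 3: all 'p' => match
  Position 4: ('l', 'b', 'p') => mismatch, stop
LCP = "ogap" (length 4)

4


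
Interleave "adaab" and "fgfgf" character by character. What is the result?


Interleaving "adaab" and "fgfgf":
  Position 0: 'a' from first, 'f' from second => "af"
  Position 1: 'd' from first, 'g' from second => "dg"
  Position 2: 'a' from first, 'f' from second => "af"
  Position 3: 'a' from first, 'g' from second => "ag"
  Position 4: 'b' from first, 'f' from second => "bf"
Result: afdgafagbf

afdgafagbf


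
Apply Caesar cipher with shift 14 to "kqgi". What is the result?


Caesar cipher: shift "kqgi" by 14
  'k' (pos 10) + 14 = pos 24 = 'y'
  'q' (pos 16) + 14 = pos 4 = 'e'
  'g' (pos 6) + 14 = pos 20 = 'u'
  'i' (pos 8) + 14 = pos 22 = 'w'
Result: yeuw

yeuw


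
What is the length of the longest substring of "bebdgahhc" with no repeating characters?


Input: "bebdgahhc"
Sliding window (track last position of each char):
  Position 0 ('b'): window [0,0] length 1 -- new best
  Position 1 ('e'): window [0,1] length 2 -- new best
  Position 2 ('b'): repeat (last at 0), move window start to 1
  Position 2 ('b'): window [1,2] length 2
  Position 3 ('d'): window [1,3] length 3 -- new best
  Position 4 ('g'): window [1,4] length 4 -- new best
  Position 5 ('a'): window [1,5] length 5 -- new best
  Position 6 ('h'): window [1,6] length 6 -- new best
  Position 7 ('h'): repeat (last at 6), move window start to 7
  Position 7 ('h'): window [7,7] length 1
  Position 8 ('c'): window [7,8] length 2
Longest substring with no repeats: "ebdgah" with length 6

6


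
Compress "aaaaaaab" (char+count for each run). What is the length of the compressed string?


Input: aaaaaaab
Runs:
  'a' x 7 => "a7"
  'b' x 1 => "b1"
Compressed: "a7b1"
Compressed length: 4

4


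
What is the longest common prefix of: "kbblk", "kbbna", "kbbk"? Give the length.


Words: kbblk, kbbna, kbbk
  Position 0: all 'k' => match
  Position 1: all 'b' => match
  Position 2: all 'b' => match
  Position 3: ('l', 'n', 'k') => mismatch, stop
LCP = "kbb" (length 3)

3


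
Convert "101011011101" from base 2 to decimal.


Input: "101011011101" in base 2
Positional expansion:
  Digit '1' (value 1) x 2^11 = 2048
  Digit '0' (value 0) x 2^10 = 0
  Digit '1' (value 1) x 2^9 = 512
  Digit '0' (value 0) x 2^8 = 0
  Digit '1' (value 1) x 2^7 = 128
  Digit '1' (value 1) x 2^6 = 64
  Digit '0' (value 0) x 2^5 = 0
  Digit '1' (value 1) x 2^4 = 16
  Digit '1' (value 1) x 2^3 = 8
  Digit '1' (value 1) x 2^2 = 4
  Digit '0' (value 0) x 2^1 = 0
  Digit '1' (value 1) x 2^0 = 1
Sum = 2781

2781


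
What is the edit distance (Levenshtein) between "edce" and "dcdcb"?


Computing edit distance: "edce" -> "dcdcb"
DP table:
           d    c    d    c    b
      0    1    2    3    4    5
  e   1    1    2    3    4    5
  d   2    1    2    2    3    4
  c   3    2    1    2    2    3
  e   4    3    2    2    3    3
Edit distance = dp[4][5] = 3

3


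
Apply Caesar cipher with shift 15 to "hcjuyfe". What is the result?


Caesar cipher: shift "hcjuyfe" by 15
  'h' (pos 7) + 15 = pos 22 = 'w'
  'c' (pos 2) + 15 = pos 17 = 'r'
  'j' (pos 9) + 15 = pos 24 = 'y'
  'u' (pos 20) + 15 = pos 9 = 'j'
  'y' (pos 24) + 15 = pos 13 = 'n'
  'f' (pos 5) + 15 = pos 20 = 'u'
  'e' (pos 4) + 15 = pos 19 = 't'
Result: wryjnut

wryjnut


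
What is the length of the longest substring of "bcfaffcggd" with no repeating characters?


Input: "bcfaffcggd"
Sliding window (track last position of each char):
  Position 0 ('b'): window [0,0] length 1 -- new best
  Position 1 ('c'): window [0,1] length 2 -- new best
  Position 2 ('f'): window [0,2] length 3 -- new best
  Position 3 ('a'): window [0,3] length 4 -- new best
  Position 4 ('f'): repeat (last at 2), move window start to 3
  Position 4 ('f'): window [3,4] length 2
  Position 5 ('f'): repeat (last at 4), move window start to 5
  Position 5 ('f'): window [5,5] length 1
  Position 6 ('c'): window [5,6] length 2
  Position 7 ('g'): window [5,7] length 3
  Position 8 ('g'): repeat (last at 7), move window start to 8
  Position 8 ('g'): window [8,8] length 1
  Position 9 ('d'): window [8,9] length 2
Longest substring with no repeats: "bcfa" with length 4

4


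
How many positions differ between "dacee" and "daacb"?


Comparing "dacee" and "daacb" position by position:
  Position 0: 'd' vs 'd' => same
  Position 1: 'a' vs 'a' => same
  Position 2: 'c' vs 'a' => DIFFER
  Position 3: 'e' vs 'c' => DIFFER
  Position 4: 'e' vs 'b' => DIFFER
Positions that differ: 3

3


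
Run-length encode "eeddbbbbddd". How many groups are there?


Input: eeddbbbbddd
Scanning for consecutive runs:
  Group 1: 'e' x 2 (positions 0-1)
  Group 2: 'd' x 2 (positions 2-3)
  Group 3: 'b' x 4 (positions 4-7)
  Group 4: 'd' x 3 (positions 8-10)
Total groups: 4

4


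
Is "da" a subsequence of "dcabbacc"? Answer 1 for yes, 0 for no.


Check if "da" is a subsequence of "dcabbacc"
Greedy scan:
  Position 0 ('d'): matches sub[0] = 'd'
  Position 1 ('c'): no match needed
  Position 2 ('a'): matches sub[1] = 'a'
  Position 3 ('b'): no match needed
  Position 4 ('b'): no match needed
  Position 5 ('a'): no match needed
  Position 6 ('c'): no match needed
  Position 7 ('c'): no match needed
All 2 characters matched => is a subsequence

1


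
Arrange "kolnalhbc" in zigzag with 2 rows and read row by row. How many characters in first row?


Zigzag "kolnalhbc" into 2 rows:
Placing characters:
  'k' => row 0
  'o' => row 1
  'l' => row 0
  'n' => row 1
  'a' => row 0
  'l' => row 1
  'h' => row 0
  'b' => row 1
  'c' => row 0
Rows:
  Row 0: "klahc"
  Row 1: "onlb"
First row length: 5

5


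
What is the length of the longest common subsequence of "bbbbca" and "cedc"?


LCS of "bbbbca" and "cedc"
DP table:
           c    e    d    c
      0    0    0    0    0
  b   0    0    0    0    0
  b   0    0    0    0    0
  b   0    0    0    0    0
  b   0    0    0    0    0
  c   0    1    1    1    1
  a   0    1    1    1    1
LCS length = dp[6][4] = 1

1


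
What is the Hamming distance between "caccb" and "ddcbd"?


Comparing "caccb" and "ddcbd" position by position:
  Position 0: 'c' vs 'd' => differ
  Position 1: 'a' vs 'd' => differ
  Position 2: 'c' vs 'c' => same
  Position 3: 'c' vs 'b' => differ
  Position 4: 'b' vs 'd' => differ
Total differences (Hamming distance): 4

4


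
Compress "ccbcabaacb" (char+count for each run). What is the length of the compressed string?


Input: ccbcabaacb
Runs:
  'c' x 2 => "c2"
  'b' x 1 => "b1"
  'c' x 1 => "c1"
  'a' x 1 => "a1"
  'b' x 1 => "b1"
  'a' x 2 => "a2"
  'c' x 1 => "c1"
  'b' x 1 => "b1"
Compressed: "c2b1c1a1b1a2c1b1"
Compressed length: 16

16


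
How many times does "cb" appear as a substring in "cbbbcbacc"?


Searching for "cb" in "cbbbcbacc"
Scanning each position:
  Position 0: "cb" => MATCH
  Position 1: "bb" => no
  Position 2: "bb" => no
  Position 3: "bc" => no
  Position 4: "cb" => MATCH
  Position 5: "ba" => no
  Position 6: "ac" => no
  Position 7: "cc" => no
Total occurrences: 2

2


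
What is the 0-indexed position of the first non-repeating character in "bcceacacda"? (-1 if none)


Input: bcceacacda
Character frequencies:
  'a': 3
  'b': 1
  'c': 4
  'd': 1
  'e': 1
Scanning left to right for freq == 1:
  Position 0 ('b'): unique! => answer = 0

0


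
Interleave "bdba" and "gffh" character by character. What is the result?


Interleaving "bdba" and "gffh":
  Position 0: 'b' from first, 'g' from second => "bg"
  Position 1: 'd' from first, 'f' from second => "df"
  Position 2: 'b' from first, 'f' from second => "bf"
  Position 3: 'a' from first, 'h' from second => "ah"
Result: bgdfbfah

bgdfbfah


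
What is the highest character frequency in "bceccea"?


Input: bceccea
Character counts:
  'a': 1
  'b': 1
  'c': 3
  'e': 2
Maximum frequency: 3

3


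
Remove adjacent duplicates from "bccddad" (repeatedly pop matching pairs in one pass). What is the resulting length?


Input: bccddad
Stack-based adjacent duplicate removal:
  Read 'b': push. Stack: b
  Read 'c': push. Stack: bc
  Read 'c': matches stack top 'c' => pop. Stack: b
  Read 'd': push. Stack: bd
  Read 'd': matches stack top 'd' => pop. Stack: b
  Read 'a': push. Stack: ba
  Read 'd': push. Stack: bad
Final stack: "bad" (length 3)

3


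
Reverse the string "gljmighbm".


Input: gljmighbm
Reading characters right to left:
  Position 8: 'm'
  Position 7: 'b'
  Position 6: 'h'
  Position 5: 'g'
  Position 4: 'i'
  Position 3: 'm'
  Position 2: 'j'
  Position 1: 'l'
  Position 0: 'g'
Reversed: mbhgimjlg

mbhgimjlg


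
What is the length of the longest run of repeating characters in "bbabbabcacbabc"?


Input: "bbabbabcacbabc"
Scanning for longest run:
  Position 1 ('b'): continues run of 'b', length=2
  Position 2 ('a'): new char, reset run to 1
  Position 3 ('b'): new char, reset run to 1
  Position 4 ('b'): continues run of 'b', length=2
  Position 5 ('a'): new char, reset run to 1
  Position 6 ('b'): new char, reset run to 1
  Position 7 ('c'): new char, reset run to 1
  Position 8 ('a'): new char, reset run to 1
  Position 9 ('c'): new char, reset run to 1
  Position 10 ('b'): new char, reset run to 1
  Position 11 ('a'): new char, reset run to 1
  Position 12 ('b'): new char, reset run to 1
  Position 13 ('c'): new char, reset run to 1
Longest run: 'b' with length 2

2


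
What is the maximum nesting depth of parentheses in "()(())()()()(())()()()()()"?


Input: "()(())()()()(())()()()()()"
Tracking depth:
  Position 0 '(': depth becomes 1
  Position 1 ')': depth becomes 0
  Position 2 '(': depth becomes 1
  Position 3 '(': depth becomes 2
  Position 4 ')': depth becomes 1
  Position 5 ')': depth becomes 0
  Position 6 '(': depth becomes 1
  Position 7 ')': depth becomes 0
  Position 8 '(': depth becomes 1
  Position 9 ')': depth becomes 0
  Position 10 '(': depth becomes 1
  Position 11 ')': depth becomes 0
  Position 12 '(': depth becomes 1
  Position 13 '(': depth becomes 2
  Position 14 ')': depth becomes 1
  Position 15 ')': depth becomes 0
  Position 16 '(': depth becomes 1
  Position 17 ')': depth becomes 0
  Position 18 '(': depth becomes 1
  Position 19 ')': depth becomes 0
  Position 20 '(': depth becomes 1
  Position 21 ')': depth becomes 0
  Position 22 '(': depth becomes 1
  Position 23 ')': depth becomes 0
  Position 24 '(': depth becomes 1
  Position 25 ')': depth becomes 0
Maximum depth reached: 2

2


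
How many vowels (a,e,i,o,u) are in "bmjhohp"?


Input: bmjhohp
Checking each character:
  'b' at position 0: consonant
  'm' at position 1: consonant
  'j' at position 2: consonant
  'h' at position 3: consonant
  'o' at position 4: vowel (running total: 1)
  'h' at position 5: consonant
  'p' at position 6: consonant
Total vowels: 1

1


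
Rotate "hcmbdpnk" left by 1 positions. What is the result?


Input: "hcmbdpnk", rotate left by 1
First 1 characters: "h"
Remaining characters: "cmbdpnk"
Concatenate remaining + first: "cmbdpnk" + "h" = "cmbdpnkh"

cmbdpnkh


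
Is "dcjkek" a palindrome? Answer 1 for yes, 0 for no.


Input: dcjkek
Reversed: kekjcd
  Compare pos 0 ('d') with pos 5 ('k'): MISMATCH
  Compare pos 1 ('c') with pos 4 ('e'): MISMATCH
  Compare pos 2 ('j') with pos 3 ('k'): MISMATCH
Result: not a palindrome

0


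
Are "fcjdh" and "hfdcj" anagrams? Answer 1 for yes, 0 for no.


Strings: "fcjdh", "hfdcj"
Sorted first:  cdfhj
Sorted second: cdfhj
Sorted forms match => anagrams

1


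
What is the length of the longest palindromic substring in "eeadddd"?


Input: "eeadddd"
Checking substrings for palindromes:
  [3:7] "dddd" (len 4) => palindrome
  [3:6] "ddd" (len 3) => palindrome
  [4:7] "ddd" (len 3) => palindrome
  [0:2] "ee" (len 2) => palindrome
  [3:5] "dd" (len 2) => palindrome
  [4:6] "dd" (len 2) => palindrome
Longest palindromic substring: "dddd" with length 4

4


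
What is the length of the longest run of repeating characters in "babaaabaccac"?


Input: "babaaabaccac"
Scanning for longest run:
  Position 1 ('a'): new char, reset run to 1
  Position 2 ('b'): new char, reset run to 1
  Position 3 ('a'): new char, reset run to 1
  Position 4 ('a'): continues run of 'a', length=2
  Position 5 ('a'): continues run of 'a', length=3
  Position 6 ('b'): new char, reset run to 1
  Position 7 ('a'): new char, reset run to 1
  Position 8 ('c'): new char, reset run to 1
  Position 9 ('c'): continues run of 'c', length=2
  Position 10 ('a'): new char, reset run to 1
  Position 11 ('c'): new char, reset run to 1
Longest run: 'a' with length 3

3


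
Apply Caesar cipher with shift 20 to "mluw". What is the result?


Caesar cipher: shift "mluw" by 20
  'm' (pos 12) + 20 = pos 6 = 'g'
  'l' (pos 11) + 20 = pos 5 = 'f'
  'u' (pos 20) + 20 = pos 14 = 'o'
  'w' (pos 22) + 20 = pos 16 = 'q'
Result: gfoq

gfoq


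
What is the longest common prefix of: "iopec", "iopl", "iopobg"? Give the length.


Words: iopec, iopl, iopobg
  Position 0: all 'i' => match
  Position 1: all 'o' => match
  Position 2: all 'p' => match
  Position 3: ('e', 'l', 'o') => mismatch, stop
LCP = "iop" (length 3)

3


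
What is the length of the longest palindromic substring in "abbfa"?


Input: "abbfa"
Checking substrings for palindromes:
  [1:3] "bb" (len 2) => palindrome
Longest palindromic substring: "bb" with length 2

2


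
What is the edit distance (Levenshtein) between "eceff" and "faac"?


Computing edit distance: "eceff" -> "faac"
DP table:
           f    a    a    c
      0    1    2    3    4
  e   1    1    2    3    4
  c   2    2    2    3    3
  e   3    3    3    3    4
  f   4    3    4    4    4
  f   5    4    4    5    5
Edit distance = dp[5][4] = 5

5


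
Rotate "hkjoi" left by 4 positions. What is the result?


Input: "hkjoi", rotate left by 4
First 4 characters: "hkjo"
Remaining characters: "i"
Concatenate remaining + first: "i" + "hkjo" = "ihkjo"

ihkjo


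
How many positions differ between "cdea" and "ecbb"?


Comparing "cdea" and "ecbb" position by position:
  Position 0: 'c' vs 'e' => DIFFER
  Position 1: 'd' vs 'c' => DIFFER
  Position 2: 'e' vs 'b' => DIFFER
  Position 3: 'a' vs 'b' => DIFFER
Positions that differ: 4

4


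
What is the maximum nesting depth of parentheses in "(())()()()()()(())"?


Input: "(())()()()()()(())"
Tracking depth:
  Position 0 '(': depth becomes 1
  Position 1 '(': depth becomes 2
  Position 2 ')': depth becomes 1
  Position 3 ')': depth becomes 0
  Position 4 '(': depth becomes 1
  Position 5 ')': depth becomes 0
  Position 6 '(': depth becomes 1
  Position 7 ')': depth becomes 0
  Position 8 '(': depth becomes 1
  Position 9 ')': depth becomes 0
  Position 10 '(': depth becomes 1
  Position 11 ')': depth becomes 0
  Position 12 '(': depth becomes 1
  Position 13 ')': depth becomes 0
  Position 14 '(': depth becomes 1
  Position 15 '(': depth becomes 2
  Position 16 ')': depth becomes 1
  Position 17 ')': depth becomes 0
Maximum depth reached: 2

2


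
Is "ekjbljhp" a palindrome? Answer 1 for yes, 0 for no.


Input: ekjbljhp
Reversed: phjlbjke
  Compare pos 0 ('e') with pos 7 ('p'): MISMATCH
  Compare pos 1 ('k') with pos 6 ('h'): MISMATCH
  Compare pos 2 ('j') with pos 5 ('j'): match
  Compare pos 3 ('b') with pos 4 ('l'): MISMATCH
Result: not a palindrome

0


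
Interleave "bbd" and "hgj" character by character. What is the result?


Interleaving "bbd" and "hgj":
  Position 0: 'b' from first, 'h' from second => "bh"
  Position 1: 'b' from first, 'g' from second => "bg"
  Position 2: 'd' from first, 'j' from second => "dj"
Result: bhbgdj

bhbgdj


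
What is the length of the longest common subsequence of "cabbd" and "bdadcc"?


LCS of "cabbd" and "bdadcc"
DP table:
           b    d    a    d    c    c
      0    0    0    0    0    0    0
  c   0    0    0    0    0    1    1
  a   0    0    0    1    1    1    1
  b   0    1    1    1    1    1    1
  b   0    1    1    1    1    1    1
  d   0    1    2    2    2    2    2
LCS length = dp[5][6] = 2

2


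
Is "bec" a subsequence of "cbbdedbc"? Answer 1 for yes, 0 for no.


Check if "bec" is a subsequence of "cbbdedbc"
Greedy scan:
  Position 0 ('c'): no match needed
  Position 1 ('b'): matches sub[0] = 'b'
  Position 2 ('b'): no match needed
  Position 3 ('d'): no match needed
  Position 4 ('e'): matches sub[1] = 'e'
  Position 5 ('d'): no match needed
  Position 6 ('b'): no match needed
  Position 7 ('c'): matches sub[2] = 'c'
All 3 characters matched => is a subsequence

1


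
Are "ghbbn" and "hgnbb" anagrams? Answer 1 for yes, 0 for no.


Strings: "ghbbn", "hgnbb"
Sorted first:  bbghn
Sorted second: bbghn
Sorted forms match => anagrams

1


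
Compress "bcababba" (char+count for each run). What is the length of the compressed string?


Input: bcababba
Runs:
  'b' x 1 => "b1"
  'c' x 1 => "c1"
  'a' x 1 => "a1"
  'b' x 1 => "b1"
  'a' x 1 => "a1"
  'b' x 2 => "b2"
  'a' x 1 => "a1"
Compressed: "b1c1a1b1a1b2a1"
Compressed length: 14

14


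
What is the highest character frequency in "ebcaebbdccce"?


Input: ebcaebbdccce
Character counts:
  'a': 1
  'b': 3
  'c': 4
  'd': 1
  'e': 3
Maximum frequency: 4

4


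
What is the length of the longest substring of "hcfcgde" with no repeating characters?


Input: "hcfcgde"
Sliding window (track last position of each char):
  Position 0 ('h'): window [0,0] length 1 -- new best
  Position 1 ('c'): window [0,1] length 2 -- new best
  Position 2 ('f'): window [0,2] length 3 -- new best
  Position 3 ('c'): repeat (last at 1), move window start to 2
  Position 3 ('c'): window [2,3] length 2
  Position 4 ('g'): window [2,4] length 3
  Position 5 ('d'): window [2,5] length 4 -- new best
  Position 6 ('e'): window [2,6] length 5 -- new best
Longest substring with no repeats: "fcgde" with length 5

5


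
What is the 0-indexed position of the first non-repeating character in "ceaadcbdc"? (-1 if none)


Input: ceaadcbdc
Character frequencies:
  'a': 2
  'b': 1
  'c': 3
  'd': 2
  'e': 1
Scanning left to right for freq == 1:
  Position 0 ('c'): freq=3, skip
  Position 1 ('e'): unique! => answer = 1

1


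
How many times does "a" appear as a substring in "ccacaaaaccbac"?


Searching for "a" in "ccacaaaaccbac"
Scanning each position:
  Position 0: "c" => no
  Position 1: "c" => no
  Position 2: "a" => MATCH
  Position 3: "c" => no
  Position 4: "a" => MATCH
  Position 5: "a" => MATCH
  Position 6: "a" => MATCH
  Position 7: "a" => MATCH
  Position 8: "c" => no
  Position 9: "c" => no
  Position 10: "b" => no
  Position 11: "a" => MATCH
  Position 12: "c" => no
Total occurrences: 6

6


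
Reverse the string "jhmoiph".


Input: jhmoiph
Reading characters right to left:
  Position 6: 'h'
  Position 5: 'p'
  Position 4: 'i'
  Position 3: 'o'
  Position 2: 'm'
  Position 1: 'h'
  Position 0: 'j'
Reversed: hpiomhj

hpiomhj


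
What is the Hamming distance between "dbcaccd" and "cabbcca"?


Comparing "dbcaccd" and "cabbcca" position by position:
  Position 0: 'd' vs 'c' => differ
  Position 1: 'b' vs 'a' => differ
  Position 2: 'c' vs 'b' => differ
  Position 3: 'a' vs 'b' => differ
  Position 4: 'c' vs 'c' => same
  Position 5: 'c' vs 'c' => same
  Position 6: 'd' vs 'a' => differ
Total differences (Hamming distance): 5

5


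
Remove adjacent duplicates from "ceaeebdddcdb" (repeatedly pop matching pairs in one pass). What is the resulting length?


Input: ceaeebdddcdb
Stack-based adjacent duplicate removal:
  Read 'c': push. Stack: c
  Read 'e': push. Stack: ce
  Read 'a': push. Stack: cea
  Read 'e': push. Stack: ceae
  Read 'e': matches stack top 'e' => pop. Stack: cea
  Read 'b': push. Stack: ceab
  Read 'd': push. Stack: ceabd
  Read 'd': matches stack top 'd' => pop. Stack: ceab
  Read 'd': push. Stack: ceabd
  Read 'c': push. Stack: ceabdc
  Read 'd': push. Stack: ceabdcd
  Read 'b': push. Stack: ceabdcdb
Final stack: "ceabdcdb" (length 8)

8


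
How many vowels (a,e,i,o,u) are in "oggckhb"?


Input: oggckhb
Checking each character:
  'o' at position 0: vowel (running total: 1)
  'g' at position 1: consonant
  'g' at position 2: consonant
  'c' at position 3: consonant
  'k' at position 4: consonant
  'h' at position 5: consonant
  'b' at position 6: consonant
Total vowels: 1

1


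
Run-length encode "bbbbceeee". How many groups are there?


Input: bbbbceeee
Scanning for consecutive runs:
  Group 1: 'b' x 4 (positions 0-3)
  Group 2: 'c' x 1 (positions 4-4)
  Group 3: 'e' x 4 (positions 5-8)
Total groups: 3

3


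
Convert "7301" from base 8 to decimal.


Input: "7301" in base 8
Positional expansion:
  Digit '7' (value 7) x 8^3 = 3584
  Digit '3' (value 3) x 8^2 = 192
  Digit '0' (value 0) x 8^1 = 0
  Digit '1' (value 1) x 8^0 = 1
Sum = 3777

3777


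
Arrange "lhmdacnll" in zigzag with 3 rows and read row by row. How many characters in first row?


Zigzag "lhmdacnll" into 3 rows:
Placing characters:
  'l' => row 0
  'h' => row 1
  'm' => row 2
  'd' => row 1
  'a' => row 0
  'c' => row 1
  'n' => row 2
  'l' => row 1
  'l' => row 0
Rows:
  Row 0: "lal"
  Row 1: "hdcl"
  Row 2: "mn"
First row length: 3

3


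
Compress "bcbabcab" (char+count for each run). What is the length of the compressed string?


Input: bcbabcab
Runs:
  'b' x 1 => "b1"
  'c' x 1 => "c1"
  'b' x 1 => "b1"
  'a' x 1 => "a1"
  'b' x 1 => "b1"
  'c' x 1 => "c1"
  'a' x 1 => "a1"
  'b' x 1 => "b1"
Compressed: "b1c1b1a1b1c1a1b1"
Compressed length: 16

16


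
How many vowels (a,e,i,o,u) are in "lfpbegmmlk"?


Input: lfpbegmmlk
Checking each character:
  'l' at position 0: consonant
  'f' at position 1: consonant
  'p' at position 2: consonant
  'b' at position 3: consonant
  'e' at position 4: vowel (running total: 1)
  'g' at position 5: consonant
  'm' at position 6: consonant
  'm' at position 7: consonant
  'l' at position 8: consonant
  'k' at position 9: consonant
Total vowels: 1

1


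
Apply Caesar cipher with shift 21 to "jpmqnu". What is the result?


Caesar cipher: shift "jpmqnu" by 21
  'j' (pos 9) + 21 = pos 4 = 'e'
  'p' (pos 15) + 21 = pos 10 = 'k'
  'm' (pos 12) + 21 = pos 7 = 'h'
  'q' (pos 16) + 21 = pos 11 = 'l'
  'n' (pos 13) + 21 = pos 8 = 'i'
  'u' (pos 20) + 21 = pos 15 = 'p'
Result: ekhlip

ekhlip


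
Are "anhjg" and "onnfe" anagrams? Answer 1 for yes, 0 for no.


Strings: "anhjg", "onnfe"
Sorted first:  aghjn
Sorted second: efnno
Differ at position 0: 'a' vs 'e' => not anagrams

0


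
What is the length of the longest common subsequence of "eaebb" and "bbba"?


LCS of "eaebb" and "bbba"
DP table:
           b    b    b    a
      0    0    0    0    0
  e   0    0    0    0    0
  a   0    0    0    0    1
  e   0    0    0    0    1
  b   0    1    1    1    1
  b   0    1    2    2    2
LCS length = dp[5][4] = 2

2


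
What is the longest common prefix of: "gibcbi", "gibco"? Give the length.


Words: gibcbi, gibco
  Position 0: all 'g' => match
  Position 1: all 'i' => match
  Position 2: all 'b' => match
  Position 3: all 'c' => match
  Position 4: ('b', 'o') => mismatch, stop
LCP = "gibc" (length 4)

4


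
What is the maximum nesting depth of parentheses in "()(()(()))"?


Input: "()(()(()))"
Tracking depth:
  Position 0 '(': depth becomes 1
  Position 1 ')': depth becomes 0
  Position 2 '(': depth becomes 1
  Position 3 '(': depth becomes 2
  Position 4 ')': depth becomes 1
  Position 5 '(': depth becomes 2
  Position 6 '(': depth becomes 3
  Position 7 ')': depth becomes 2
  Position 8 ')': depth becomes 1
  Position 9 ')': depth becomes 0
Maximum depth reached: 3

3


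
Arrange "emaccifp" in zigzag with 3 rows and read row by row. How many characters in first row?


Zigzag "emaccifp" into 3 rows:
Placing characters:
  'e' => row 0
  'm' => row 1
  'a' => row 2
  'c' => row 1
  'c' => row 0
  'i' => row 1
  'f' => row 2
  'p' => row 1
Rows:
  Row 0: "ec"
  Row 1: "mcip"
  Row 2: "af"
First row length: 2

2


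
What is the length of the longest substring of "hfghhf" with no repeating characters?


Input: "hfghhf"
Sliding window (track last position of each char):
  Position 0 ('h'): window [0,0] length 1 -- new best
  Position 1 ('f'): window [0,1] length 2 -- new best
  Position 2 ('g'): window [0,2] length 3 -- new best
  Position 3 ('h'): repeat (last at 0), move window start to 1
  Position 3 ('h'): window [1,3] length 3
  Position 4 ('h'): repeat (last at 3), move window start to 4
  Position 4 ('h'): window [4,4] length 1
  Position 5 ('f'): window [4,5] length 2
Longest substring with no repeats: "hfg" with length 3

3


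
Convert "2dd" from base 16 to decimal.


Input: "2dd" in base 16
Positional expansion:
  Digit '2' (value 2) x 16^2 = 512
  Digit 'd' (value 13) x 16^1 = 208
  Digit 'd' (value 13) x 16^0 = 13
Sum = 733

733


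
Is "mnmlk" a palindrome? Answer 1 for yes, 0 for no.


Input: mnmlk
Reversed: klmnm
  Compare pos 0 ('m') with pos 4 ('k'): MISMATCH
  Compare pos 1 ('n') with pos 3 ('l'): MISMATCH
Result: not a palindrome

0


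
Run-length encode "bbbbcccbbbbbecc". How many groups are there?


Input: bbbbcccbbbbbecc
Scanning for consecutive runs:
  Group 1: 'b' x 4 (positions 0-3)
  Group 2: 'c' x 3 (positions 4-6)
  Group 3: 'b' x 5 (positions 7-11)
  Group 4: 'e' x 1 (positions 12-12)
  Group 5: 'c' x 2 (positions 13-14)
Total groups: 5

5


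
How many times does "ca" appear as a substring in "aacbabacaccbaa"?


Searching for "ca" in "aacbabacaccbaa"
Scanning each position:
  Position 0: "aa" => no
  Position 1: "ac" => no
  Position 2: "cb" => no
  Position 3: "ba" => no
  Position 4: "ab" => no
  Position 5: "ba" => no
  Position 6: "ac" => no
  Position 7: "ca" => MATCH
  Position 8: "ac" => no
  Position 9: "cc" => no
  Position 10: "cb" => no
  Position 11: "ba" => no
  Position 12: "aa" => no
Total occurrences: 1

1


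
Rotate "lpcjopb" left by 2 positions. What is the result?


Input: "lpcjopb", rotate left by 2
First 2 characters: "lp"
Remaining characters: "cjopb"
Concatenate remaining + first: "cjopb" + "lp" = "cjopblp"

cjopblp


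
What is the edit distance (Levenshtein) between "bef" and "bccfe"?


Computing edit distance: "bef" -> "bccfe"
DP table:
           b    c    c    f    e
      0    1    2    3    4    5
  b   1    0    1    2    3    4
  e   2    1    1    2    3    3
  f   3    2    2    2    2    3
Edit distance = dp[3][5] = 3

3


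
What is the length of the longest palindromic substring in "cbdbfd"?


Input: "cbdbfd"
Checking substrings for palindromes:
  [1:4] "bdb" (len 3) => palindrome
Longest palindromic substring: "bdb" with length 3

3


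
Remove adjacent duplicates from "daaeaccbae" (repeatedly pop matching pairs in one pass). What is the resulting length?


Input: daaeaccbae
Stack-based adjacent duplicate removal:
  Read 'd': push. Stack: d
  Read 'a': push. Stack: da
  Read 'a': matches stack top 'a' => pop. Stack: d
  Read 'e': push. Stack: de
  Read 'a': push. Stack: dea
  Read 'c': push. Stack: deac
  Read 'c': matches stack top 'c' => pop. Stack: dea
  Read 'b': push. Stack: deab
  Read 'a': push. Stack: deaba
  Read 'e': push. Stack: deabae
Final stack: "deabae" (length 6)

6


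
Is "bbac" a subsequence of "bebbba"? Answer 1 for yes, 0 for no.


Check if "bbac" is a subsequence of "bebbba"
Greedy scan:
  Position 0 ('b'): matches sub[0] = 'b'
  Position 1 ('e'): no match needed
  Position 2 ('b'): matches sub[1] = 'b'
  Position 3 ('b'): no match needed
  Position 4 ('b'): no match needed
  Position 5 ('a'): matches sub[2] = 'a'
Only matched 3/4 characters => not a subsequence

0


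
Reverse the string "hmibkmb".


Input: hmibkmb
Reading characters right to left:
  Position 6: 'b'
  Position 5: 'm'
  Position 4: 'k'
  Position 3: 'b'
  Position 2: 'i'
  Position 1: 'm'
  Position 0: 'h'
Reversed: bmkbimh

bmkbimh


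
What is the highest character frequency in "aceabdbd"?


Input: aceabdbd
Character counts:
  'a': 2
  'b': 2
  'c': 1
  'd': 2
  'e': 1
Maximum frequency: 2

2


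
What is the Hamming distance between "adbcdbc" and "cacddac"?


Comparing "adbcdbc" and "cacddac" position by position:
  Position 0: 'a' vs 'c' => differ
  Position 1: 'd' vs 'a' => differ
  Position 2: 'b' vs 'c' => differ
  Position 3: 'c' vs 'd' => differ
  Position 4: 'd' vs 'd' => same
  Position 5: 'b' vs 'a' => differ
  Position 6: 'c' vs 'c' => same
Total differences (Hamming distance): 5

5


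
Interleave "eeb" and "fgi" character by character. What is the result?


Interleaving "eeb" and "fgi":
  Position 0: 'e' from first, 'f' from second => "ef"
  Position 1: 'e' from first, 'g' from second => "eg"
  Position 2: 'b' from first, 'i' from second => "bi"
Result: efegbi

efegbi


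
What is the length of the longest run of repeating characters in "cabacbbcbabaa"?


Input: "cabacbbcbabaa"
Scanning for longest run:
  Position 1 ('a'): new char, reset run to 1
  Position 2 ('b'): new char, reset run to 1
  Position 3 ('a'): new char, reset run to 1
  Position 4 ('c'): new char, reset run to 1
  Position 5 ('b'): new char, reset run to 1
  Position 6 ('b'): continues run of 'b', length=2
  Position 7 ('c'): new char, reset run to 1
  Position 8 ('b'): new char, reset run to 1
  Position 9 ('a'): new char, reset run to 1
  Position 10 ('b'): new char, reset run to 1
  Position 11 ('a'): new char, reset run to 1
  Position 12 ('a'): continues run of 'a', length=2
Longest run: 'b' with length 2

2


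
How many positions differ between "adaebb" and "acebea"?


Comparing "adaebb" and "acebea" position by position:
  Position 0: 'a' vs 'a' => same
  Position 1: 'd' vs 'c' => DIFFER
  Position 2: 'a' vs 'e' => DIFFER
  Position 3: 'e' vs 'b' => DIFFER
  Position 4: 'b' vs 'e' => DIFFER
  Position 5: 'b' vs 'a' => DIFFER
Positions that differ: 5

5


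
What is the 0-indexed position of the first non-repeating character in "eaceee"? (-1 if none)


Input: eaceee
Character frequencies:
  'a': 1
  'c': 1
  'e': 4
Scanning left to right for freq == 1:
  Position 0 ('e'): freq=4, skip
  Position 1 ('a'): unique! => answer = 1

1


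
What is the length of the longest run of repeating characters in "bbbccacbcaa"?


Input: "bbbccacbcaa"
Scanning for longest run:
  Position 1 ('b'): continues run of 'b', length=2
  Position 2 ('b'): continues run of 'b', length=3
  Position 3 ('c'): new char, reset run to 1
  Position 4 ('c'): continues run of 'c', length=2
  Position 5 ('a'): new char, reset run to 1
  Position 6 ('c'): new char, reset run to 1
  Position 7 ('b'): new char, reset run to 1
  Position 8 ('c'): new char, reset run to 1
  Position 9 ('a'): new char, reset run to 1
  Position 10 ('a'): continues run of 'a', length=2
Longest run: 'b' with length 3

3


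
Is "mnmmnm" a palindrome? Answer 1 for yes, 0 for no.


Input: mnmmnm
Reversed: mnmmnm
  Compare pos 0 ('m') with pos 5 ('m'): match
  Compare pos 1 ('n') with pos 4 ('n'): match
  Compare pos 2 ('m') with pos 3 ('m'): match
Result: palindrome

1


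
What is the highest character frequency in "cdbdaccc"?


Input: cdbdaccc
Character counts:
  'a': 1
  'b': 1
  'c': 4
  'd': 2
Maximum frequency: 4

4
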